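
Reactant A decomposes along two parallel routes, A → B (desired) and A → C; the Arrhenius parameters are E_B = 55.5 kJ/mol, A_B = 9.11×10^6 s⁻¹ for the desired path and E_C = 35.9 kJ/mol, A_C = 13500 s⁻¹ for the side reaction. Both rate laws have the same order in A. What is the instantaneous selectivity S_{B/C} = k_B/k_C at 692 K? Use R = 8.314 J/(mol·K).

22.4

Since both paths have the same order in A, the concentration cancels and S_{B/C} = k_B/k_C = (A_B/A_C)·exp[(E_C−E_B)/(RT)].
(E_C−E_B)/(RT) = (35.9−55.5)×10³/(8.314×692) = -19600/5753 = -3.407.
k_B/k_C = (9.11×10^6/13500)·exp(-3.407) = 674.8 × 0.03315 = 22.4.
Since E_B > E_C, raising the temperature improves selectivity toward B.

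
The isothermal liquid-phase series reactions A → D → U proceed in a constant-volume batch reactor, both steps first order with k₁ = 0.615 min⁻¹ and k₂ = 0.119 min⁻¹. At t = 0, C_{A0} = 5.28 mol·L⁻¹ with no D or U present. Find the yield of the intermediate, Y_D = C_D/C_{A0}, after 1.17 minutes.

0.475

For first-order series with pure A initially, C_D(t) = k₁C_{A0}/(k₂−k₁)·(e^(−k₁t) − e^(−k₂t)).
e^(−k₁t) = e^(−0.615×1.17) = e^(−0.7195) = 0.4870; e^(−k₂t) = e^(−0.1392) = 0.8700.
C_D = 0.615×5.28/(0.119−0.615) × (0.4870−0.8700) = (-6.547)×(-0.3831) = 2.508 mol·L⁻¹.
Y_D = C_D/C_{A0} = 2.508/5.28 = 0.475.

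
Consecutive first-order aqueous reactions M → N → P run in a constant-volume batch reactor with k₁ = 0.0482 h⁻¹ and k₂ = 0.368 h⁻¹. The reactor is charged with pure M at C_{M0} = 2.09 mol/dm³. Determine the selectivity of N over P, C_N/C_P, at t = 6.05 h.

Solving the coupled first-order balances gives C_N(t) = [k₁/(k₂−k₁)]·C_{M0}·(e^(−k₁t) − e^(−k₂t)).
e^(−k₁t) = e^(−0.0482×6.05) = e^(−0.2916) = 0.7471; e^(−k₂t) = e^(−2.226) = 0.1079.
C_N = 0.0482×2.09/(0.368−0.0482) × (0.7471−0.1079) = 0.3150×0.6391 = 0.2013 mol/dm³.
C_M = C_{M0}e^(−k₁t) = 1.561 mol/dm³, so C_P = C_{M0}−C_M−C_N = 0.3273 mol/dm³; C_N/C_P = 0.615.

0.615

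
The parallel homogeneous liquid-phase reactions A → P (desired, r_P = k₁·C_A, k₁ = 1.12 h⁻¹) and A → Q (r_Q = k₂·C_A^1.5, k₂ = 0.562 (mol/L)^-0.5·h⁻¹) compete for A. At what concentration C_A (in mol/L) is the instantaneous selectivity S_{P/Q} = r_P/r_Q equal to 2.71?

0.541 mol/L

S_{P/Q} = (k₁/k₂)·C_A^-0.5 ⇒ C_A = (S·k₂/k₁)^(-2).
= (2.71×0.562/1.12)^(-2) = (1.360)^(-2) = 0.541 mol/L.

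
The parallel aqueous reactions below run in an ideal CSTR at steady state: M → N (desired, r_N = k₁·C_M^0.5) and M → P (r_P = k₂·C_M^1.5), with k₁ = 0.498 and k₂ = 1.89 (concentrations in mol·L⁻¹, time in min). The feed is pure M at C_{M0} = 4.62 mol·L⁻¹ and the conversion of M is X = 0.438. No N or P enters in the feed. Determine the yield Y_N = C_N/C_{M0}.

Exit C_M = C_{M0}(1−X) = 4.62×0.562 = 2.596 mol·L⁻¹.
A CSTR operates uniformly at the exit composition, giving r_N = 0.8025 and r_P = 7.907 (each k·C_M^n at C_M = 2.596).
Fraction of consumed M going to N: r_N/(r_N+r_P) = 0.09213.
C_N = 0.09213·C_{M0}·X = 0.09213×4.62×0.438 = 0.186 mol·L⁻¹; Y_N = C_N/C_{M0} = 0.0404.

0.0404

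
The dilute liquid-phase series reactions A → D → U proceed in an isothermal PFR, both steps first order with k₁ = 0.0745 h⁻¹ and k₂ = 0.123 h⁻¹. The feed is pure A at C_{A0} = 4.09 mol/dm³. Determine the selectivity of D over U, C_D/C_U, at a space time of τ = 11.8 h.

The intermediate concentration in a first-order A→B→C sequence is C_D = k₁C_{A0}(e^(−k₁τ) − e^(−k₂τ))/(k₂−k₁).
e^(−k₁τ) = e^(−0.0745×11.8) = e^(−0.8791) = 0.4152; e^(−k₂τ) = e^(−1.451) = 0.2342.
C_D = 0.0745×4.09/(0.123−0.0745) × (0.4152−0.2342) = 6.283×0.1809 = 1.137 mol/dm³.
C_A = C_{A0}e^(−k₁τ) = 1.698 mol/dm³, so C_U = C_{A0}−C_A−C_D = 1.255 mol/dm³; C_D/C_U = 0.905.

0.905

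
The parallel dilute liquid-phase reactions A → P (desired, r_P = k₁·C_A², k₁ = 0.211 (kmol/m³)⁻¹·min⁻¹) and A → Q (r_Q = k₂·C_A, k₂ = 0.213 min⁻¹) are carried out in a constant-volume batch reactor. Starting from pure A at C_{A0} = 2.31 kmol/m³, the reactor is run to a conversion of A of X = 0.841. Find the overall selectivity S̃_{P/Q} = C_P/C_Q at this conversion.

C_A = C_{A0}(1−X) = 0.3673 kmol/m³.
Along a PFR/batch, dC_Q/dC_A = −r_Q/(r_P+r_Q) = −k₂/(k₂+k₁·C_A).
Integrating from C_{A0} to C_A: C_Q = (0.213/0.211)·ln[(0.213+0.211·2.31)/(0.213+0.211·0.367)] = 1.009·ln(0.7004/0.2905) = 0.8884 kmol/m³.
Then C_P = (C_{A0}−C_A) − C_Q = 1.943 − 0.8884 = 1.054 kmol/m³.
S̃_{P/Q} = C_P/C_Q = 1.054/0.8884 = 1.19.

1.19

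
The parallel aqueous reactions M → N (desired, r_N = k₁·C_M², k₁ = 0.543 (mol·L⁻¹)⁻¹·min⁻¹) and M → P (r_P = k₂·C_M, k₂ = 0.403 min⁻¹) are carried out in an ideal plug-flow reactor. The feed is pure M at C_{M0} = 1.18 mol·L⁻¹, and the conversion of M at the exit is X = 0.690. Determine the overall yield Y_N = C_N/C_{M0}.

C_M = C_{M0}(1−X) = 0.3658 mol·L⁻¹.
Along a PFR/batch, dC_P/dC_M = −r_P/(r_N+r_P) = −k₂/(k₂+k₁·C_M).
Integrating from C_{M0} to C_M: C_P = (0.403/0.543)·ln[(0.403+0.543·1.18)/(0.403+0.543·0.366)] = 0.7422·ln(1.044/0.6016) = 0.4089 mol·L⁻¹.
Then C_N = (C_{M0}−C_M) − C_P = 0.8142 − 0.4089 = 0.4053 mol·L⁻¹.
Y_N = C_N/C_{M0} = 0.4053/1.18 = 0.343.

0.343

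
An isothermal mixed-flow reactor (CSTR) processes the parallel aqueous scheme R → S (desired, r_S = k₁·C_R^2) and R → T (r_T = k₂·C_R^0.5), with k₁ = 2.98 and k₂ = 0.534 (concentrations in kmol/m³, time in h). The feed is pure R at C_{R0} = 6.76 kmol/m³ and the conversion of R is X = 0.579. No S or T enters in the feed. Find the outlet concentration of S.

3.77 kmol/m³

Exit C_R = C_{R0}(1−X) = 6.76×0.421 = 2.846 kmol/m³.
In a CSTR the entire volume is at exit conditions, so r_S = 2.98×2.846^2 = 24.14 and r_T = 0.534×2.846^0.5 = 0.9009.
Fraction of consumed R going to S: r_S/(r_S+r_T) = 0.9640.
C_S = 0.9640·C_{R0}·X = 0.9640×6.76×0.579 = 3.77 kmol/m³.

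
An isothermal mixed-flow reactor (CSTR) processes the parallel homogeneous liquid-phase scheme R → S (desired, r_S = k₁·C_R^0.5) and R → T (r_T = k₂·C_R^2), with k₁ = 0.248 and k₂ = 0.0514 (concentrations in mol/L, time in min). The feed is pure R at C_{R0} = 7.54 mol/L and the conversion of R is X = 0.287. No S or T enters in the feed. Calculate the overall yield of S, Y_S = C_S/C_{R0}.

Exit C_R = C_{R0}(1−X) = 7.54×0.713 = 5.376 mol/L.
In a CSTR the entire volume is at exit conditions, so r_S = 0.248×5.376^0.5 = 0.5750 and r_T = 0.0514×5.376^2 = 1.486.
Fraction of consumed R going to S: r_S/(r_S+r_T) = 0.2791.
C_S = 0.2791·C_{R0}·X = 0.2791×7.54×0.287 = 0.604 mol/L; Y_S = C_S/C_{R0} = 0.0801.

0.0801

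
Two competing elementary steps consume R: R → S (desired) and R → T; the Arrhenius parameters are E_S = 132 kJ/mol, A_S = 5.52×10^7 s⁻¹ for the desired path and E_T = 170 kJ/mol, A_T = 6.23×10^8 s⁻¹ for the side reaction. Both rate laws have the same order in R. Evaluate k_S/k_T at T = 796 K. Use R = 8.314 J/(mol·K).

With equal orders, S_{S/T} = k_S/k_T = (A_S/A_T)·exp[(E_T−E_S)/(RT)].
(E_T−E_S)/(RT) = (170−132)×10³/(8.314×796) = 38000/6618 = 5.742.
k_S/k_T = (5.52×10^7/6.23×10^8)·exp(5.742) = 0.08860 × 311.7 = 27.6.

27.6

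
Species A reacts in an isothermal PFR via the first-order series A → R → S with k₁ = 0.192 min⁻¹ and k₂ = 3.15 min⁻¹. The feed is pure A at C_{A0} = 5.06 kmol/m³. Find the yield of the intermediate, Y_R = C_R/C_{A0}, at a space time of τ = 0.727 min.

0.0499

For first-order series with pure A initially, C_R(τ) = k₁C_{A0}/(k₂−k₁)·(e^(−k₁τ) − e^(−k₂τ)).
e^(−k₁τ) = e^(−0.192×0.727) = e^(−0.1396) = 0.8697; e^(−k₂τ) = e^(−2.290) = 0.1013.
C_R = 0.192×5.06/(3.15−0.192) × (0.8697−0.1013) = 0.3284×0.7685 = 0.2524 kmol/m³.
Y_R = C_R/C_{A0} = 0.2524/5.06 = 0.0499.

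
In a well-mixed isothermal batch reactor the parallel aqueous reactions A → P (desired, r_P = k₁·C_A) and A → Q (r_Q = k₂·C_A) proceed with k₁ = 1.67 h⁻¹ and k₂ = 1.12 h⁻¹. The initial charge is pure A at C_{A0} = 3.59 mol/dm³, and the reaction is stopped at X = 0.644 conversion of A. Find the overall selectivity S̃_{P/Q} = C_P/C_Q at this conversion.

1.49

C_A = C_{A0}(1−X) = 1.278 mol/dm³.
Both paths are first order in A, so the instantaneous fraction to P is constant: dC_P/d(−C_A) = k₁/(k₁+k₂) = 0.5986.
C_P = 0.5986·(C_{A0}−C_A) = 0.5986×2.312 = 1.38 mol/dm³.
C_Q = (C_{A0}−C_A)−C_P = 0.9281 mol/dm³; S̃_{P/Q} = 1.384/0.9281 = 1.49.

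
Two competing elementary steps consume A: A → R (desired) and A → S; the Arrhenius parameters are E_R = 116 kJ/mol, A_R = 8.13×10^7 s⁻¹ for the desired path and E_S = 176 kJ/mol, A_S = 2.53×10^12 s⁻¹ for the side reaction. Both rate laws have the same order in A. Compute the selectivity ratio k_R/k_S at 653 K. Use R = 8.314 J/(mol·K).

k_R/k_S = (A_R/A_S)·exp[−(E_R−E_S)/(RT)] = (A_R/A_S)·exp[(E_S−E_R)/(RT)].
(E_S−E_R)/(RT) = (176−116)×10³/(8.314×653) = 60000/5429 = 11.05.
k_R/k_S = (8.13×10^7/2.53×10^12)·exp(11.05) = 3.213×10^-5 × 63049 = 2.03.
Since E_R < E_S, lowering the temperature improves selectivity toward R.

2.03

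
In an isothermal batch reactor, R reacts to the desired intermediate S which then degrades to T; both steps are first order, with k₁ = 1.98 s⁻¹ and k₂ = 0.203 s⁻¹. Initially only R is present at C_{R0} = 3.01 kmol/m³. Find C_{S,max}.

For a first-order series the maximum intermediate yield is C_{S,max}/C_{R0} = (k₁/k₂)^[k₂/(k₂−k₁)].
= (1.98/0.203)^(0.203/(0.203−1.98)) = (9.754)^(-0.1142) = 0.7709.
C_{S,max} = 0.7709×3.01 = 2.32 kmol/m³.

2.32 kmol/m³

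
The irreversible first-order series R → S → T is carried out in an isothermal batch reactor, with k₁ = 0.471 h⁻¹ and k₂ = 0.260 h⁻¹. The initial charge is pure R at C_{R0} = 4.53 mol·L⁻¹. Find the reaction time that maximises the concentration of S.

For first-order series the maximum of C_S occurs at t_opt = ln(k₂/k₁)/(k₂−k₁).
= ln(0.260/0.471)/(0.260−0.471) = ln(0.5520)/-0.2110 = -0.5942/-0.2110 = 2.82 h.

2.82 h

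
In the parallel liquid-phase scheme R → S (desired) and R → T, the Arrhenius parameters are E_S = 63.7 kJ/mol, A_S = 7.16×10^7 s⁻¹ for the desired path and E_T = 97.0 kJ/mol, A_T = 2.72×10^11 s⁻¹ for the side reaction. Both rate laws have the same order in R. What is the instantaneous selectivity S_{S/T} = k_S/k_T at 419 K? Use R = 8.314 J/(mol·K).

With equal orders, S_{S/T} = k_S/k_T = (A_S/A_T)·exp[(E_T−E_S)/(RT)].
(E_T−E_S)/(RT) = (97.0−63.7)×10³/(8.314×419) = 33300/3484 = 9.559.
k_S/k_T = (7.16×10^7/2.72×10^11)·exp(9.559) = 2.632×10^-4 × 14174 = 3.73.

3.73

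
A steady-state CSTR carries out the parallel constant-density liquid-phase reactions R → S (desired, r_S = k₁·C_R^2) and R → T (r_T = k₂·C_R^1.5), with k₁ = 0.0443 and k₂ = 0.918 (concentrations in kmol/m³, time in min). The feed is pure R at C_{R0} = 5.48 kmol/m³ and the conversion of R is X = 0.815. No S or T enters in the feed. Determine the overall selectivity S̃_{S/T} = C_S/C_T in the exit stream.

Exit C_R = C_{R0}(1−X) = 5.48×0.185 = 1.014 kmol/m³.
A CSTR operates uniformly at the exit composition, giving r_S = 0.04553 and r_T = 0.9371 (each k·C_R^n at C_R = 1.014).
Overall selectivity = C_S/C_T = r_Sτ/(r_Tτ) = r_S/r_T = 0.0486.

0.0486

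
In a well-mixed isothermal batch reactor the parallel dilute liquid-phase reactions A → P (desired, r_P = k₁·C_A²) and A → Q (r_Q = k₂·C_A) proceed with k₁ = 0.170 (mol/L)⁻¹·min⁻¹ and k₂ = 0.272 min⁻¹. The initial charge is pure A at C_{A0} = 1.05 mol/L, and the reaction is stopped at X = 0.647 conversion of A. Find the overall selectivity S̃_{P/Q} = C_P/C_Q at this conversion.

C_A = C_{A0}(1−X) = 0.3706 mol/L.
Along a PFR/batch, dC_Q/dC_A = −r_Q/(r_P+r_Q) = −k₂/(k₂+k₁·C_A).
Integrating from C_{A0} to C_A: C_Q = (0.272/0.170)·ln[(0.272+0.170·1.05)/(0.272+0.170·0.371)] = 1.600·ln(0.4505/0.3350) = 0.4739 mol/L.
Then C_P = (C_{A0}−C_A) − C_Q = 0.6794 − 0.4739 = 0.2054 mol/L.
S̃_{P/Q} = C_P/C_Q = 0.2054/0.4739 = 0.433.

0.433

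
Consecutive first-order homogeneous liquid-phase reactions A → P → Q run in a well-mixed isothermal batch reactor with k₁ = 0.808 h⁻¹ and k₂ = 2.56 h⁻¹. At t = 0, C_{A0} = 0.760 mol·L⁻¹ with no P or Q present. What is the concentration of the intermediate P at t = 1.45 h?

0.100 mol·L⁻¹

For first-order series with pure A initially, C_P(t) = k₁C_{A0}/(k₂−k₁)·(e^(−k₁t) − e^(−k₂t)).
e^(−k₁t) = e^(−0.808×1.45) = e^(−1.172) = 0.3099; e^(−k₂t) = e^(−3.712) = 0.02443.
C_P = 0.808×0.760/(2.56−0.808) × (0.3099−0.02443) = 0.3505×0.2854 = 0.1000 mol·L⁻¹.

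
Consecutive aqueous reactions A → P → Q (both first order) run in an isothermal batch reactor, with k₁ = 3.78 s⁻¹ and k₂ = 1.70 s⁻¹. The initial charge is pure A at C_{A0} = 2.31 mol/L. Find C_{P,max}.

1.20 mol/L

For a first-order series the maximum intermediate yield is C_{P,max}/C_{A0} = (k₁/k₂)^[k₂/(k₂−k₁)].
= (3.78/1.70)^(1.70/(1.70−3.78)) = (2.224)^(-0.8173) = 0.5204.
C_{P,max} = 0.5204×2.31 = 1.20 mol/L.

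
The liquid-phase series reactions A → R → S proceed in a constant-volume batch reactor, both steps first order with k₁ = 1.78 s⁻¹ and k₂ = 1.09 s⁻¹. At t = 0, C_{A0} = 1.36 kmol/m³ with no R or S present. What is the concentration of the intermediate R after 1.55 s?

Solving the coupled first-order balances gives C_R(t) = [k₁/(k₂−k₁)]·C_{A0}·(e^(−k₁t) − e^(−k₂t)).
e^(−k₁t) = e^(−1.78×1.55) = e^(−2.759) = 0.06336; e^(−k₂t) = e^(−1.690) = 0.1846.
C_R = 1.78×1.36/(1.09−1.78) × (0.06336−0.1846) = (-3.508)×(-0.1213) = 0.4254 kmol/m³.

0.425 kmol/m³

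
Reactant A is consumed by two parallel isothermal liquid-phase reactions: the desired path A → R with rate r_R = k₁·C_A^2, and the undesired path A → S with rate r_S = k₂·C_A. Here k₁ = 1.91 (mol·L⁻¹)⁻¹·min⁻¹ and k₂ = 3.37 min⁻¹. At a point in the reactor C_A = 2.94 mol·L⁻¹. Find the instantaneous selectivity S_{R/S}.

1.67

S_{R/S} = r_R/r_S = (k₁·C_A^2)/(k₂·C_A) = (k₁/k₂)·C_A.
= (1.91×2.940^2) / (3.37×2.940) = 16.51/9.908 = 1.67.
Since the desired path is higher order in A, keeping C_A high (PFR or concentrated feed) favours R.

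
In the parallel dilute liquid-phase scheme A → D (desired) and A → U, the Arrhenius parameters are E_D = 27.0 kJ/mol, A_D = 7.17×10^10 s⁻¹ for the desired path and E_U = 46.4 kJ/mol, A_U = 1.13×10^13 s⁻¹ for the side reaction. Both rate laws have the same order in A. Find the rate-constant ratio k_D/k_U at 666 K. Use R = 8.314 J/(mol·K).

With equal orders, S_{D/U} = k_D/k_U = (A_D/A_U)·exp[(E_U−E_D)/(RT)].
(E_U−E_D)/(RT) = (46.4−27.0)×10³/(8.314×666) = 19400/5537 = 3.504.
k_D/k_U = (7.17×10^10/1.13×10^13)·exp(3.504) = 0.006345 × 33.24 = 0.211.

0.211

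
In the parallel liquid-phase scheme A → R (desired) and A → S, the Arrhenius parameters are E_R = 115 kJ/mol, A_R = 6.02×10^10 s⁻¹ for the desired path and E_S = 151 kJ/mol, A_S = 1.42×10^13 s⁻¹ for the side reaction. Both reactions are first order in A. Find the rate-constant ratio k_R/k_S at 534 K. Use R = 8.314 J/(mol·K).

k_R/k_S = (A_R/A_S)·exp[−(E_R−E_S)/(RT)] = (A_R/A_S)·exp[(E_S−E_R)/(RT)].
(E_S−E_R)/(RT) = (151−115)×10³/(8.314×534) = 36000/4440 = 8.109.
k_R/k_S = (6.02×10^10/1.42×10^13)·exp(8.109) = 0.004239 × 3323 = 14.1.

14.1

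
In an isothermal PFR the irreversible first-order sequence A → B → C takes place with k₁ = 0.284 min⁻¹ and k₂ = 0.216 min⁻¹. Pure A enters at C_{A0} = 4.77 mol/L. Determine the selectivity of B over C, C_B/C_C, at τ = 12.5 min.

0.198

The intermediate concentration in a first-order A→B→C sequence is C_B = k₁C_{A0}(e^(−k₁τ) − e^(−k₂τ))/(k₂−k₁).
e^(−k₁τ) = e^(−0.284×12.5) = e^(−3.550) = 0.02872; e^(−k₂τ) = e^(−2.700) = 0.06721.
C_B = 0.284×4.77/(0.216−0.284) × (0.02872−0.06721) = (-19.92)×(-0.03848) = 0.7666 mol/L.
C_A = C_{A0}e^(−k₁τ) = 0.1370 mol/L, so C_C = C_{A0}−C_A−C_B = 3.866 mol/L; C_B/C_C = 0.198.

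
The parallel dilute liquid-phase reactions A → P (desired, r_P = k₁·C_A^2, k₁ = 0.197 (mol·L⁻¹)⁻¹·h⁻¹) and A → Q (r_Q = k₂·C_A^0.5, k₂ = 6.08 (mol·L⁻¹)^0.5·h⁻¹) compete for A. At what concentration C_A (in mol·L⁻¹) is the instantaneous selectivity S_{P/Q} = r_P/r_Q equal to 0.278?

S_{P/Q} = (k₁/k₂)·C_A^1.5 ⇒ C_A = (S·k₂/k₁)^(1/1.5).
= (0.278×6.08/0.197)^(0.6667) = (8.580)^(0.6667) = 4.19 mol·L⁻¹.

4.19 mol·L⁻¹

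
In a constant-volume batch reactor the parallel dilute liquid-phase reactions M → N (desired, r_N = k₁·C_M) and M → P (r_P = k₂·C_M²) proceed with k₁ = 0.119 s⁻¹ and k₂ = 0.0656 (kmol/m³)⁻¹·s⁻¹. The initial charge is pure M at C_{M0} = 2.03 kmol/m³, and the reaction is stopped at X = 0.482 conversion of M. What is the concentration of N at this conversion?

0.533 kmol/m³

C_M = C_{M0}(1−X) = 1.052 kmol/m³.
Along a PFR/batch, dC_N/dC_M = −r_N/(r_N+r_P) = −k₁/(k₁+k₂·C_M).
Integrating from C_{M0} to C_M: C_N = (0.119/0.0656)·ln[(0.119+0.0656·2.03)/(0.119+0.0656·1.05)] = 1.814·ln(0.2522/0.1880) = 0.5329 kmol/m³.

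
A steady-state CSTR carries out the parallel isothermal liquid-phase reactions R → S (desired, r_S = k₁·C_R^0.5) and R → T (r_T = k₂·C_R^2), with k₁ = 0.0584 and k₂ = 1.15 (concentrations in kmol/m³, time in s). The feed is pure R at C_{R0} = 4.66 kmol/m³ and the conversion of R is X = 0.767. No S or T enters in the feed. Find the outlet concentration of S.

Exit C_R = C_{R0}(1−X) = 4.66×0.233 = 1.086 kmol/m³.
Rates in a CSTR are evaluated at the outlet concentration: r_S = 0.0584×1.086^0.5 = 0.06085, r_T = 1.15×1.086^2 = 1.356.
Fraction of consumed R going to S: r_S/(r_S+r_T) = 0.04296.
C_S = 0.04296·C_{R0}·X = 0.04296×4.66×0.767 = 0.154 kmol/m³.

0.154 kmol/m³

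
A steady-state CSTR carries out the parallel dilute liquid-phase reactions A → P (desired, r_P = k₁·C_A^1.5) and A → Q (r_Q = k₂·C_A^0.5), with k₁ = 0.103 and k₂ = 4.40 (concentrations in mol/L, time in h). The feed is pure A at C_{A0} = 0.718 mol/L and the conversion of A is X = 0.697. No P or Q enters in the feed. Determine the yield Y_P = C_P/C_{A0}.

Exit C_A = C_{A0}(1−X) = 0.718×0.303 = 0.2176 mol/L.
A CSTR operates uniformly at the exit composition, giving r_P = 0.01045 and r_Q = 2.052 (each k·C_A^n at C_A = 0.2176).
Fraction of consumed A going to P: r_P/(r_P+r_Q) = 0.005067.
C_P = 0.005067·C_{A0}·X = 0.005067×0.718×0.697 = 0.00254 mol/L; Y_P = C_P/C_{A0} = 0.00353.

0.00353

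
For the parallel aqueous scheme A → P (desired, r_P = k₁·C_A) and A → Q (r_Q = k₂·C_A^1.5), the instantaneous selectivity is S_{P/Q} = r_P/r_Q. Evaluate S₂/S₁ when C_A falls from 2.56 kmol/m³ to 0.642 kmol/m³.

S_{P/Q} = (k₁/k₂)·C_A^-0.5, so S₂/S₁ = (C_{A,2}/C_{A,1})^-0.5.
= (0.642/2.56)^(-0.5) = (0.2508)^(-0.5) = 2.00.

2.00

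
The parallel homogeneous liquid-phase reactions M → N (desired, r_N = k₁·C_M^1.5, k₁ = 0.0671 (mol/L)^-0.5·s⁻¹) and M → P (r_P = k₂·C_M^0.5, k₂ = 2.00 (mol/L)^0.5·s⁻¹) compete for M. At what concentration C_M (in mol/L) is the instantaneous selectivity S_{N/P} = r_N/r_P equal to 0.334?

S_{N/P} = (k₁/k₂)·C_M ⇒ C_M = S·k₂/k₁.
= 0.334×2.00/0.0671 = 9.96 mol/L.

9.96 mol/L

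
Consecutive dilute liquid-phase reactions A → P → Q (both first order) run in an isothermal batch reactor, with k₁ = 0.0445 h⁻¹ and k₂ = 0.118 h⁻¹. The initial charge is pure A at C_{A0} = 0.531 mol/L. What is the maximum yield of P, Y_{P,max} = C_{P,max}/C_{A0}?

For a first-order series the maximum intermediate yield is C_{P,max}/C_{A0} = (k₁/k₂)^[k₂/(k₂−k₁)].
= (0.0445/0.118)^(0.118/(0.118−0.0445)) = (0.3771)^(1.605) = 0.2090.

0.209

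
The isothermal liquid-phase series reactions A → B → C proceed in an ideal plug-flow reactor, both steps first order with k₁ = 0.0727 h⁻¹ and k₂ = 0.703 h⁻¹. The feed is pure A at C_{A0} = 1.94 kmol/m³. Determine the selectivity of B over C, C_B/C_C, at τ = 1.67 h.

Solving the coupled first-order balances gives C_B(τ) = [k₁/(k₂−k₁)]·C_{A0}·(e^(−k₁τ) − e^(−k₂τ)).
e^(−k₁τ) = e^(−0.0727×1.67) = e^(−0.1214) = 0.8857; e^(−k₂τ) = e^(−1.174) = 0.3091.
C_B = 0.0727×1.94/(0.703−0.0727) × (0.8857−0.3091) = 0.2238×0.5765 = 0.1290 kmol/m³.
C_A = C_{A0}e^(−k₁τ) = 1.718 kmol/m³, so C_C = C_{A0}−C_A−C_B = 0.09279 kmol/m³; C_B/C_C = 1.39.

1.39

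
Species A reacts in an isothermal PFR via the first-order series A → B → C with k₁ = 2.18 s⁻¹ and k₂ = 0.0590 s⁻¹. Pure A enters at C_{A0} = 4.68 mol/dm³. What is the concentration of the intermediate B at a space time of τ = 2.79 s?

4.07 mol/dm³

Solving the coupled first-order balances gives C_B(τ) = [k₁/(k₂−k₁)]·C_{A0}·(e^(−k₁τ) − e^(−k₂τ)).
e^(−k₁τ) = e^(−2.18×2.79) = e^(−6.082) = 0.002283; e^(−k₂τ) = e^(−0.1646) = 0.8482.
C_B = 2.18×4.68/(0.0590−2.18) × (0.002283−0.8482) = (-4.810)×(-0.8459) = 4.069 mol/dm³.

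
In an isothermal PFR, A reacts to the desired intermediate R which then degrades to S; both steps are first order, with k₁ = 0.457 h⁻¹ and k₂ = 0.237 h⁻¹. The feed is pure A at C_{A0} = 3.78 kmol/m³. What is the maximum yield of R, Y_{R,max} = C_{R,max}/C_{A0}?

0.493

At the optimum, C_{R,max}/C_{A0} = (k₁/k₂)^[k₂/(k₂−k₁)].
= (0.457/0.237)^(0.237/(0.237−0.457)) = (1.928)^(-1.077) = 0.4929.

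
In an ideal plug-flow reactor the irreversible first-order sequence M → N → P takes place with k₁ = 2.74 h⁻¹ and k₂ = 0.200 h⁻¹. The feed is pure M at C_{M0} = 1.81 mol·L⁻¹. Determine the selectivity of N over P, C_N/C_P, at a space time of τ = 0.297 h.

The intermediate concentration in a first-order A→B→C sequence is C_N = k₁C_{M0}(e^(−k₁τ) − e^(−k₂τ))/(k₂−k₁).
e^(−k₁τ) = e^(−2.74×0.297) = e^(−0.8138) = 0.4432; e^(−k₂τ) = e^(−0.05940) = 0.9423.
C_N = 2.74×1.81/(0.200−2.74) × (0.4432−0.9423) = (-1.953)×(-0.4992) = 0.9746 mol·L⁻¹.
C_M = C_{M0}e^(−k₁τ) = 0.8022 mol·L⁻¹, so C_P = C_{M0}−C_M−C_N = 0.03324 mol·L⁻¹; C_N/C_P = 29.3.

29.3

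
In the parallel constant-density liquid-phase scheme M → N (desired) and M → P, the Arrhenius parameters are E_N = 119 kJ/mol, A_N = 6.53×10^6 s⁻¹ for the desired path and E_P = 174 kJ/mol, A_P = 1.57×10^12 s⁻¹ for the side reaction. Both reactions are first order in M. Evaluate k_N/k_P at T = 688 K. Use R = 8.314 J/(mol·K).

With equal orders, S_{N/P} = k_N/k_P = (A_N/A_P)·exp[(E_P−E_N)/(RT)].
(E_P−E_N)/(RT) = (174−119)×10³/(8.314×688) = 55000/5720 = 9.615.
k_N/k_P = (6.53×10^6/1.57×10^12)·exp(9.615) = 4.159×10^-6 × 14993 = 0.0624.

0.0624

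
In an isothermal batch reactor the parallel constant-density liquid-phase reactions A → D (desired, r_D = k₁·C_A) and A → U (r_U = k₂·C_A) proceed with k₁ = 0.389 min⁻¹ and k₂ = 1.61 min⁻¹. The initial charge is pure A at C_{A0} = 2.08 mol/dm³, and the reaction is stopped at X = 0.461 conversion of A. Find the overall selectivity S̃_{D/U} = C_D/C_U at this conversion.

C_A = C_{A0}(1−X) = 1.121 mol/dm³.
Both paths are first order in A, so the instantaneous fraction to D is constant: dC_D/d(−C_A) = k₁/(k₁+k₂) = 0.1946.
C_D = 0.1946·(C_{A0}−C_A) = 0.1946×0.9589 = 0.187 mol/dm³.
C_U = (C_{A0}−C_A)−C_D = 0.7723 mol/dm³; S̃_{D/U} = 0.1866/0.7723 = 0.242.

0.242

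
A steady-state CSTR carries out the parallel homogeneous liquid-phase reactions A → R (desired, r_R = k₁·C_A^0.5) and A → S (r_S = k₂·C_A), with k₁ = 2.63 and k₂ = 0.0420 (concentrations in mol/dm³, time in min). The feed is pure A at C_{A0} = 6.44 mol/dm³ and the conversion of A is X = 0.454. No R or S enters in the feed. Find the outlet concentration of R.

2.84 mol/dm³

Exit C_A = C_{A0}(1−X) = 6.44×0.546 = 3.516 mol/dm³.
A CSTR operates uniformly at the exit composition, giving r_R = 4.932 and r_S = 0.1477 (each k·C_A^n at C_A = 3.516).
Fraction of consumed A going to R: r_R/(r_R+r_S) = 0.9709.
C_R = 0.9709·C_{A0}·X = 0.9709×6.44×0.454 = 2.84 mol/dm³.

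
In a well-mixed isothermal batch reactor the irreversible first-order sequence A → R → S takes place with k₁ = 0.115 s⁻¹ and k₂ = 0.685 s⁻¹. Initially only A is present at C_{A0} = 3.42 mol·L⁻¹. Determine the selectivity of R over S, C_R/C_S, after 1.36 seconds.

Solving the coupled first-order balances gives C_R(t) = [k₁/(k₂−k₁)]·C_{A0}·(e^(−k₁t) − e^(−k₂t)).
e^(−k₁t) = e^(−0.115×1.36) = e^(−0.1564) = 0.8552; e^(−k₂t) = e^(−0.9316) = 0.3939.
C_R = 0.115×3.42/(0.685−0.115) × (0.8552−0.3939) = 0.6900×0.4613 = 0.3183 mol·L⁻¹.
C_A = C_{A0}e^(−k₁t) = 2.925 mol·L⁻¹, so C_S = C_{A0}−C_A−C_R = 0.1769 mol·L⁻¹; C_R/C_S = 1.80.

1.80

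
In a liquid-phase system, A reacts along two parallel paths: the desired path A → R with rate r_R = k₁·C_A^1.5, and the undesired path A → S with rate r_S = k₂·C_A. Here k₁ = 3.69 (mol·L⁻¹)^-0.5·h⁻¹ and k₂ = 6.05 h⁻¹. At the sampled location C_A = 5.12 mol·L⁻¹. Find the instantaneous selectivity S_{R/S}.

1.38

S_{R/S} = r_R/r_S = (k₁·C_A^1.5)/(k₂·C_A) = (k₁/k₂)·C_A^0.5.
= (3.69×5.120^1.5) / (6.05×5.120) = 42.75/30.98 = 1.38.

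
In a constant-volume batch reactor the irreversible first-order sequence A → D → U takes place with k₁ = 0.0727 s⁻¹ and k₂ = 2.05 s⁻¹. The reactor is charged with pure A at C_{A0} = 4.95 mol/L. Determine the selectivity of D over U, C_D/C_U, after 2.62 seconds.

0.211

Solving the coupled first-order balances gives C_D(t) = [k₁/(k₂−k₁)]·C_{A0}·(e^(−k₁t) − e^(−k₂t)).
e^(−k₁t) = e^(−0.0727×2.62) = e^(−0.1905) = 0.8266; e^(−k₂t) = e^(−5.371) = 0.004649.
C_D = 0.0727×4.95/(2.05−0.0727) × (0.8266−0.004649) = 0.1820×0.8219 = 0.1496 mol/L.
C_A = C_{A0}e^(−k₁t) = 4.092 mol/L, so C_U = C_{A0}−C_A−C_D = 0.7089 mol/L; C_D/C_U = 0.211.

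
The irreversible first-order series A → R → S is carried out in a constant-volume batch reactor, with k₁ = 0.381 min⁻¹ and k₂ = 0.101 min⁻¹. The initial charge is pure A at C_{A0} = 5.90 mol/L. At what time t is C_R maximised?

Setting dC_R/dt = 0 gives t_opt = ln(k₂/k₁)/(k₂−k₁).
= ln(0.101/0.381)/(0.101−0.381) = ln(0.2651)/-0.2800 = -1.328/-0.2800 = 4.74 min.

4.74 min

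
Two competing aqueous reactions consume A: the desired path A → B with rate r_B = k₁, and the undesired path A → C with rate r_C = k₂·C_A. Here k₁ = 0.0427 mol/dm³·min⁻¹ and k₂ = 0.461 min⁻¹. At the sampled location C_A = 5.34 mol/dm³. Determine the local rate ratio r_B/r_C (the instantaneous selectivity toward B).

0.0173

S_{B/C} = r_B/r_C = (k₁)/(k₂·C_A) = (k₁/k₂)·C_A⁻¹.
= (0.0427) / (0.461×5.340) = 0.04270/2.462 = 0.0173.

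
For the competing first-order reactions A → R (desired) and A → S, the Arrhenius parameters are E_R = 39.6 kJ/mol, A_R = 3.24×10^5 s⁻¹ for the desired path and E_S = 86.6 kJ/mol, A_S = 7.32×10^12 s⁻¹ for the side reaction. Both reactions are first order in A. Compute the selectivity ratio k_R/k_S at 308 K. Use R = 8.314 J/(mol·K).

k_R/k_S = (A_R/A_S)·exp[−(E_R−E_S)/(RT)] = (A_R/A_S)·exp[(E_S−E_R)/(RT)].
(E_S−E_R)/(RT) = (86.6−39.6)×10³/(8.314×308) = 47000/2561 = 18.35.
k_R/k_S = (3.24×10^5/7.32×10^12)·exp(18.35) = 4.426×10^-8 × 9.357×10^7 = 4.14.
Since E_R < E_S, lowering the temperature improves selectivity toward R.

4.14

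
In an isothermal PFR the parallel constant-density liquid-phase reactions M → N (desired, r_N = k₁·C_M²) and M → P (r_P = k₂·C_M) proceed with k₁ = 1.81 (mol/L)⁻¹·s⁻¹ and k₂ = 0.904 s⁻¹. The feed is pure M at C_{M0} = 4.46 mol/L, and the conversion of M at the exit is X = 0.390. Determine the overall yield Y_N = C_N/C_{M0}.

C_M = C_{M0}(1−X) = 2.721 mol/L.
Along a PFR/batch, dC_P/dC_M = −r_P/(r_N+r_P) = −k₂/(k₂+k₁·C_M).
Integrating from C_{M0} to C_M: C_P = (0.904/1.81)·ln[(0.904+1.81·4.46)/(0.904+1.81·2.72)] = 0.4994·ln(8.977/5.828) = 0.2157 mol/L.
Then C_N = (C_{M0}−C_M) − C_P = 1.739 − 0.2157 = 1.524 mol/L.
Y_N = C_N/C_{M0} = 1.524/4.46 = 0.342.

0.342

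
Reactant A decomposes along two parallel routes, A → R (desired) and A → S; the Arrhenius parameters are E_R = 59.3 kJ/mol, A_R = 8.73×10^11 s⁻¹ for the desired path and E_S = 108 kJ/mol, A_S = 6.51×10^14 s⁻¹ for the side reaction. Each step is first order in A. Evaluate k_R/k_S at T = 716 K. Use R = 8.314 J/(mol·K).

With equal orders, S_{R/S} = k_R/k_S = (A_R/A_S)·exp[(E_S−E_R)/(RT)].
(E_S−E_R)/(RT) = (108−59.3)×10³/(8.314×716) = 48700/5953 = 8.181.
k_R/k_S = (8.73×10^11/6.51×10^14)·exp(8.181) = 0.001341 × 3572 = 4.79.

4.79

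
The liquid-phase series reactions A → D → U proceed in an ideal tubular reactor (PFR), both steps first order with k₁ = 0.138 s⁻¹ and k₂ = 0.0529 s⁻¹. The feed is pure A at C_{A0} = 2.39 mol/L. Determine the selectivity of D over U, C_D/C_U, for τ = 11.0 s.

For first-order series with pure A initially, C_D(τ) = k₁C_{A0}/(k₂−k₁)·(e^(−k₁τ) − e^(−k₂τ)).
e^(−k₁τ) = e^(−0.138×11.0) = e^(−1.518) = 0.2191; e^(−k₂τ) = e^(−0.5819) = 0.5588.
C_D = 0.138×2.39/(0.0529−0.138) × (0.2191−0.5588) = (-3.876)×(-0.3397) = 1.317 mol/L.
C_A = C_{A0}e^(−k₁τ) = 0.5238 mol/L, so C_U = C_{A0}−C_A−C_D = 0.5497 mol/L; C_D/C_U = 2.39.

2.39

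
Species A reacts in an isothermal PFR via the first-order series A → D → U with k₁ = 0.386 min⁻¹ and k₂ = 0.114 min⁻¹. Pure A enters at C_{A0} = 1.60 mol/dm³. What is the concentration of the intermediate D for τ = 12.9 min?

For first-order series with pure A initially, C_D(τ) = k₁C_{A0}/(k₂−k₁)·(e^(−k₁τ) − e^(−k₂τ)).
e^(−k₁τ) = e^(−0.386×12.9) = e^(−4.979) = 0.006878; e^(−k₂τ) = e^(−1.471) = 0.2298.
C_D = 0.386×1.60/(0.114−0.386) × (0.006878−0.2298) = (-2.271)×(-0.2229) = 0.5061 mol/dm³.

0.506 mol/dm³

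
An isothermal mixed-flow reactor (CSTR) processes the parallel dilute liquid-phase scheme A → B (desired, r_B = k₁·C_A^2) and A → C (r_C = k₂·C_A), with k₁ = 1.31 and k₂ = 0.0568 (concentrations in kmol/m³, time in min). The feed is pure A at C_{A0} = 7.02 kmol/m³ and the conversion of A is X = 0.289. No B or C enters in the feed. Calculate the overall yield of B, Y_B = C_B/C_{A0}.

0.287

Exit C_A = C_{A0}(1−X) = 7.02×0.711 = 4.991 kmol/m³.
A CSTR operates uniformly at the exit composition, giving r_B = 32.64 and r_C = 0.2835 (each k·C_A^n at C_A = 4.991).
Fraction of consumed A going to B: r_B/(r_B+r_C) = 0.9914.
C_B = 0.9914·C_{A0}·X = 0.9914×7.02×0.289 = 2.01 kmol/m³; Y_B = C_B/C_{A0} = 0.287.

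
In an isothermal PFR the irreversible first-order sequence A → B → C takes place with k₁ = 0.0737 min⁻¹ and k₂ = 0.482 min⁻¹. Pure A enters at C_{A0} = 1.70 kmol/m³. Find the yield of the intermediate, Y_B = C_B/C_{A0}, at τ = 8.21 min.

0.0951

For first-order series with pure A initially, C_B(τ) = k₁C_{A0}/(k₂−k₁)·(e^(−k₁τ) − e^(−k₂τ)).
e^(−k₁τ) = e^(−0.0737×8.21) = e^(−0.6051) = 0.5460; e^(−k₂τ) = e^(−3.957) = 0.01912.
C_B = 0.0737×1.70/(0.482−0.0737) × (0.5460−0.01912) = 0.3069×0.5269 = 0.1617 kmol/m³.
Y_B = C_B/C_{A0} = 0.1617/1.70 = 0.0951.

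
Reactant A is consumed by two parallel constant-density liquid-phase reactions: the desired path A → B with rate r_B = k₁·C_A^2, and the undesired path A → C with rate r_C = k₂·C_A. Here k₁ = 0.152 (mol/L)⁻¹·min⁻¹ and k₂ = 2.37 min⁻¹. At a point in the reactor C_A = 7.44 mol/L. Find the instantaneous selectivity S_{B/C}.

S_{B/C} = r_B/r_C = (k₁·C_A^2)/(k₂·C_A) = (k₁/k₂)·C_A.
= (0.152×7.440^2) / (2.37×7.440) = 8.414/17.63 = 0.477.
Since the desired path is higher order in A, keeping C_A high (PFR or concentrated feed) favours B.

0.477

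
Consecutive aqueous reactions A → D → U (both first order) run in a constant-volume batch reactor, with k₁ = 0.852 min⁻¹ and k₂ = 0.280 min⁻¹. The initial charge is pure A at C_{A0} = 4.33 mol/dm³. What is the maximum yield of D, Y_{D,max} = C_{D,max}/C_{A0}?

0.580

At the optimum, C_{D,max}/C_{A0} = (k₁/k₂)^[k₂/(k₂−k₁)].
= (0.852/0.280)^(0.280/(0.280−0.852)) = (3.043)^(-0.4895) = 0.5800.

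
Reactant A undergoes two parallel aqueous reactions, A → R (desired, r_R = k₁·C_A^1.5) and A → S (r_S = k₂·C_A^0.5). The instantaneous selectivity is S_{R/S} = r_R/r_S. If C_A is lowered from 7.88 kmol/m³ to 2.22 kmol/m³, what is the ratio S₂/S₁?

S_{R/S} = (k₁/k₂)·C_A, so S₂/S₁ = (C_{A,2}/C_{A,1}).
= 2.22/7.88 = 0.282.

0.282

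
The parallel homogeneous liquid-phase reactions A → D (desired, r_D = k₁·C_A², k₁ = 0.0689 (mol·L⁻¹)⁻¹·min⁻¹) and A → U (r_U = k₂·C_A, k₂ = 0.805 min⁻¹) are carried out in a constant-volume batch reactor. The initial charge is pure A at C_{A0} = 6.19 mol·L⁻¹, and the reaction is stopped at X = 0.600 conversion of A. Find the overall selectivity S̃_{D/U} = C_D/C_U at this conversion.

C_A = C_{A0}(1−X) = 2.476 mol·L⁻¹.
Along a PFR/batch, dC_U/dC_A = −r_U/(r_D+r_U) = −k₂/(k₂+k₁·C_A).
Integrating from C_{A0} to C_A: C_U = (0.805/0.0689)·ln[(0.805+0.0689·6.19)/(0.805+0.0689·2.48)] = 11.68·ln(1.231/0.9756) = 2.721 mol·L⁻¹.
Then C_D = (C_{A0}−C_A) − C_U = 3.714 − 2.721 = 0.9925 mol·L⁻¹.
S̃_{D/U} = C_D/C_U = 0.9925/2.721 = 0.365.

0.365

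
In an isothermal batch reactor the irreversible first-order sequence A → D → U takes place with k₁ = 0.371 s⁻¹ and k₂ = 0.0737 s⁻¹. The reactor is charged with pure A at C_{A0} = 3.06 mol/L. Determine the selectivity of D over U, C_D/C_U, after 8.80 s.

1.69

For first-order series with pure A initially, C_D(t) = k₁C_{A0}/(k₂−k₁)·(e^(−k₁t) − e^(−k₂t)).
e^(−k₁t) = e^(−0.371×8.80) = e^(−3.265) = 0.03820; e^(−k₂t) = e^(−0.6486) = 0.5228.
C_D = 0.371×3.06/(0.0737−0.371) × (0.03820−0.5228) = (-3.819)×(-0.4846) = 1.850 mol/L.
C_A = C_{A0}e^(−k₁t) = 0.1169 mol/L, so C_U = C_{A0}−C_A−C_D = 1.093 mol/L; C_D/C_U = 1.69.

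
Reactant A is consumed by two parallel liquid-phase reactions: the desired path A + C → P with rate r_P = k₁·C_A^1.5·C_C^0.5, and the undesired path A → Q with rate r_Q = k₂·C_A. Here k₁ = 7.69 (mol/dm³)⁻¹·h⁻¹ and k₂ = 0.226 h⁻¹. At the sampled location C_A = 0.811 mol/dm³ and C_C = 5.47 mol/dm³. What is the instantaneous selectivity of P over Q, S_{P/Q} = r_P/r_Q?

71.7

S_{P/Q} = r_P/r_Q = (k₁·C_A^1.5·C_C^0.5)/(k₂·C_A) = (k₁/k₂)·C_A^0.5·C_C^0.5.
= (7.69×0.8110^1.5×5.470^0.5) / (0.226×0.8110) = 13.14/0.1833 = 71.7.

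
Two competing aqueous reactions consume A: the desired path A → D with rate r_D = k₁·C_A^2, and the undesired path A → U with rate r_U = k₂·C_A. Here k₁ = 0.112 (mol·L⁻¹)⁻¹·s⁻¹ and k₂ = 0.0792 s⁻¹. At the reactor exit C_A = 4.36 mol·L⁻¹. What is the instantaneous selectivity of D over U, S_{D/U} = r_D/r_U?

S_{D/U} = r_D/r_U = (k₁·C_A^2)/(k₂·C_A) = (k₁/k₂)·C_A.
= (0.112×4.360^2) / (0.0792×4.360) = 2.129/0.3453 = 6.17.

6.17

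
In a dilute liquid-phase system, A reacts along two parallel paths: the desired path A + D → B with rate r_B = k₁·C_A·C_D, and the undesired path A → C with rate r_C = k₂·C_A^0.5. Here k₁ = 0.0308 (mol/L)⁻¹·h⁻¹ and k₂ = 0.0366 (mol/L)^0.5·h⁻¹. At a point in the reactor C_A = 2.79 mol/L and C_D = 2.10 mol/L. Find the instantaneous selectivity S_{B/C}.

2.95

S_{B/C} = r_B/r_C = (k₁·C_A·C_D)/(k₂·C_A^0.5) = (k₁/k₂)·C_A^0.5·C_D.
= (0.0308×2.790×2.100) / (0.0366×2.790^0.5) = 0.1805/0.06113 = 2.95.
Since the desired path is higher order in A, keeping C_A high (PFR or concentrated feed) favours B.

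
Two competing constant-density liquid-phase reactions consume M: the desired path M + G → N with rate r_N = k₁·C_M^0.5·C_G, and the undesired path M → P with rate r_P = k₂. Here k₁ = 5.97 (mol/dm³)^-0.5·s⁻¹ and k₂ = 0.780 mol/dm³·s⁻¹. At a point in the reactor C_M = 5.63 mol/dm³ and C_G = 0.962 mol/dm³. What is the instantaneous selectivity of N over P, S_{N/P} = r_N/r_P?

17.5

S_{N/P} = r_N/r_P = (k₁·C_M^0.5·C_G)/(k₂) = (k₁/k₂)·C_M^0.5·C_G.
= (5.97×5.630^0.5×0.9620) / (0.780) = 13.63/0.7800 = 17.5.
Since the desired path is higher order in M, keeping C_M high (PFR or concentrated feed) favours N.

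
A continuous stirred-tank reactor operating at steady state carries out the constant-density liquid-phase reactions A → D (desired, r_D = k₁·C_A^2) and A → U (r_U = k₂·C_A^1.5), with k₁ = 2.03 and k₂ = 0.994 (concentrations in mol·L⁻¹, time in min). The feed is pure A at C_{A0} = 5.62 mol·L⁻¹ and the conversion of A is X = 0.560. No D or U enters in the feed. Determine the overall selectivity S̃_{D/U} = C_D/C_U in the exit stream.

Exit C_A = C_{A0}(1−X) = 5.62×0.440 = 2.473 mol·L⁻¹.
A CSTR operates uniformly at the exit composition, giving r_D = 12.41 and r_U = 3.865 (each k·C_A^n at C_A = 2.473).
Overall selectivity = C_D/C_U = r_Dτ/(r_Uτ) = r_D/r_U = 3.21.

3.21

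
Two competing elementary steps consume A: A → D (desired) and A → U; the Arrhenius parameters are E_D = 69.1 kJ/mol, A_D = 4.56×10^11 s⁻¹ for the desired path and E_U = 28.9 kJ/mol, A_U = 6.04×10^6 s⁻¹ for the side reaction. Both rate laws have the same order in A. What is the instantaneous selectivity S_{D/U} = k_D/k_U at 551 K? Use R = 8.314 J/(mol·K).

11.7

With equal orders, S_{D/U} = k_D/k_U = (A_D/A_U)·exp[(E_U−E_D)/(RT)].
(E_U−E_D)/(RT) = (28.9−69.1)×10³/(8.314×551) = -40200/4581 = -8.775.
k_D/k_U = (4.56×10^11/6.04×10^6)·exp(-8.775) = 75497 × 1.545×10^-4 = 11.7.
Since E_D > E_U, raising the temperature improves selectivity toward D.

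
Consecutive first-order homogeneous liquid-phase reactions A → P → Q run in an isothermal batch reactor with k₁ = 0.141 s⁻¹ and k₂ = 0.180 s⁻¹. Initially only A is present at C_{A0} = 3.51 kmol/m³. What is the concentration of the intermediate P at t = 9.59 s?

1.02 kmol/m³

The intermediate concentration in a first-order A→B→C sequence is C_P = k₁C_{A0}(e^(−k₁t) − e^(−k₂t))/(k₂−k₁).
e^(−k₁t) = e^(−0.141×9.59) = e^(−1.352) = 0.2587; e^(−k₂t) = e^(−1.726) = 0.1780.
C_P = 0.141×3.51/(0.180−0.141) × (0.2587−0.1780) = 12.69×0.08071 = 1.024 kmol/m³.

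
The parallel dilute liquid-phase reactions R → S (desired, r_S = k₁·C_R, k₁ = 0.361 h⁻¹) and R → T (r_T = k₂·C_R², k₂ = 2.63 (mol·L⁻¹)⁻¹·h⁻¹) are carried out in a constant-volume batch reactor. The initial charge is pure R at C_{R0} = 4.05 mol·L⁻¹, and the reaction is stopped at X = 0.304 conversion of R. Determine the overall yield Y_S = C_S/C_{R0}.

C_R = C_{R0}(1−X) = 2.819 mol·L⁻¹.
Along a PFR/batch, dC_S/dC_R = −r_S/(r_S+r_T) = −k₁/(k₁+k₂·C_R).
Integrating from C_{R0} to C_R: C_S = (0.361/2.63)·ln[(0.361+2.63·4.05)/(0.361+2.63·2.82)] = 0.1373·ln(11.01/7.774) = 0.04779 mol·L⁻¹.
Y_S = C_S/C_{R0} = 0.04779/4.05 = 0.0118.

0.0118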